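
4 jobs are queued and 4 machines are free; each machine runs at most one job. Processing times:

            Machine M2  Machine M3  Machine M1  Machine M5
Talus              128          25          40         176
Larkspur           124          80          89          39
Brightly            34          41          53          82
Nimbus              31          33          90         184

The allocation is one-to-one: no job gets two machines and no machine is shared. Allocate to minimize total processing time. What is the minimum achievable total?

Optimal: Talus→Machine M1 (40 min), Larkspur→Machine M5 (39 min), Brightly→Machine M2 (34 min), Nimbus→Machine M3 (33 min) — total 40+39+34+33 = 146 min.
Row-greedy (each job in turn takes its cheapest remaining machine) gives 188 min, worse by 42.

Min total: 146 min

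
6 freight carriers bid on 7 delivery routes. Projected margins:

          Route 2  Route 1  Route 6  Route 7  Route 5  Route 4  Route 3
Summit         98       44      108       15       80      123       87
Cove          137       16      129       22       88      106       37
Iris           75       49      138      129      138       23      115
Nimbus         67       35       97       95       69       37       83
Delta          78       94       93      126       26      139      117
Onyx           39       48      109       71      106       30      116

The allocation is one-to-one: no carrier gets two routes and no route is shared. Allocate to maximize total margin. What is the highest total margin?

Optimal: Summit→Route 4 ($123k), Cove→Route 2 ($137k), Iris→Route 5 ($138k), Nimbus→Route 6 ($97k), Delta→Route 7 ($126k), Onyx→Route 3 ($116k) — total 123+137+138+97+126+116 = $737k.
Max-entry greedy (repeatedly take the single best remaining cell) gives $705k, worse by 32.
Next-best assignment: Summit→Route 6, Cove→Route 2, Iris→Route 5, Nimbus→Route 7, Delta→Route 4, Onyx→Route 3 = $733k.
Swapping Delta↔Cove (Delta→Route 2 $78k, Cove→Route 7 $22k) loses 163.
Checked against all permutations: $737k is optimal.

Max total: $737k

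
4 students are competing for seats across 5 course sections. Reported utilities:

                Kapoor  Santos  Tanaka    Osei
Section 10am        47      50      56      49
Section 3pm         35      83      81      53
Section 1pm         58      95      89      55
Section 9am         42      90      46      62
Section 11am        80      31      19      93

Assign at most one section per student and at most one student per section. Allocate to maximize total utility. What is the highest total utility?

Max total: 322 points

Optimal: Kapoor→Section 1pm (58 points), Santos→Section 9am (90 points), Tanaka→Section 3pm (81 points), Osei→Section 11am (93 points) — total 58+90+81+93 = 322 points.
Max-entry greedy (repeatedly take the single best remaining cell) gives 316 points, worse by 6.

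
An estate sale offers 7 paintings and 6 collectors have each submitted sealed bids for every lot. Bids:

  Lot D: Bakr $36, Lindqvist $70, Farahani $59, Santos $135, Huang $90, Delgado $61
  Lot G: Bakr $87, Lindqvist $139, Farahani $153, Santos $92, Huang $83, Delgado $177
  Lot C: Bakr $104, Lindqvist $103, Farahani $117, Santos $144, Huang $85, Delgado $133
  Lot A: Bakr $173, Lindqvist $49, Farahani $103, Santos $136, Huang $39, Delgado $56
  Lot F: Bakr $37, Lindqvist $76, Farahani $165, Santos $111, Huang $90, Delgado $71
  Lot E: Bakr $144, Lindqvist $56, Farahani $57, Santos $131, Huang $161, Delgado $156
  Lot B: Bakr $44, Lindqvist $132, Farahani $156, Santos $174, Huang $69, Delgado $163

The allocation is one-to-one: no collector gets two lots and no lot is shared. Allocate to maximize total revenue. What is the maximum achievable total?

Max total: $953

Optimal: Bakr→Lot A ($173), Lindqvist→Lot C ($103), Farahani→Lot F ($165), Santos→Lot B ($174), Huang→Lot E ($161), Delgado→Lot G ($177) — total 173+103+165+174+161+177 = $953.
Row-greedy (each collector in turn takes its best remaining lot) gives $945, worse by 8.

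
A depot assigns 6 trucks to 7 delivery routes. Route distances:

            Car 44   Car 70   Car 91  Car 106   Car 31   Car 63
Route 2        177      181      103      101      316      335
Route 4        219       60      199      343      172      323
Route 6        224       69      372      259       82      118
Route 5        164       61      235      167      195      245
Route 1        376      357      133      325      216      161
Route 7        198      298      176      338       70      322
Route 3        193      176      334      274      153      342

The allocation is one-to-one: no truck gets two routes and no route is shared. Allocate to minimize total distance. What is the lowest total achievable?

Optimal: Car 44→Route 5 (164 km), Car 70→Route 4 (60 km), Car 91→Route 1 (133 km), Car 106→Route 2 (101 km), Car 31→Route 7 (70 km), Car 63→Route 6 (118 km) — total 164+60+133+101+70+118 = 646 km.
Column-greedy (each route in turn goes to its cheapest remaining truck) gives 862 km, worse by 216.
Next-best assignment: Car 44→Route 3, Car 70→Route 4, Car 91→Route 1, Car 106→Route 2, Car 31→Route 7, Car 63→Route 6 = 675 km.

Minimum total: 646 km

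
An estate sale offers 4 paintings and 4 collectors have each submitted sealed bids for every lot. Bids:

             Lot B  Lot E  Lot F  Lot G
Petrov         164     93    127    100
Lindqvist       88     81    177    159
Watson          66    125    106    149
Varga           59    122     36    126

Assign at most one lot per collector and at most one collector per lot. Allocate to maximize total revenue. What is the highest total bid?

Maximum total: $612

Optimal: Petrov→Lot B ($164), Lindqvist→Lot F ($177), Watson→Lot G ($149), Varga→Lot E ($122) — total 164+177+149+122 = $612.
Column-greedy (each lot in turn goes to its best remaining collector) gives $592, worse by 20.
Swapping Lindqvist↔Varga (Lindqvist→Lot E $81, Varga→Lot F $36) loses 182.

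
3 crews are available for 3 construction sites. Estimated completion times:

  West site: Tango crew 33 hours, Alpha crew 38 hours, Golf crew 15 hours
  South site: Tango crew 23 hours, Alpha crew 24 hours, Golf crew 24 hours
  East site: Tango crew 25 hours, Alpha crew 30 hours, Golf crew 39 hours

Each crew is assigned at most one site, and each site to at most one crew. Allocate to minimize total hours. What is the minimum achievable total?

Min total: 64 hours

Optimal: Tango crew→East site (25 hours), Alpha crew→South site (24 hours), Golf crew→West site (15 hours) — total 25+24+15 = 64 hours.
Min-entry greedy (repeatedly take the single cheapest remaining cell) gives 68 hours, worse by 4.
Next-best assignment: Tango crew→South site, Alpha crew→East site, Golf crew→West site = 68 hours.
Swapping Alpha crew↔Golf crew (Alpha crew→West site 38 hours, Golf crew→South site 24 hours) adds 23.
No other one-to-one assignment undercuts 64 hours.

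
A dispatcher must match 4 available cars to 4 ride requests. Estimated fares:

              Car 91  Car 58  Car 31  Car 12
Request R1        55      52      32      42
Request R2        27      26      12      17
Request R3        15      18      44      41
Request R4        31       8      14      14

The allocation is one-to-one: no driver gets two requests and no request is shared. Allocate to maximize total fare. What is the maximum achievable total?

Maximum total: $144

Optimal: Car 91→Request R4 ($31), Car 58→Request R1 ($52), Car 31→Request R3 ($44), Car 12→Request R2 ($17) — total 31+52+44+17 = $144.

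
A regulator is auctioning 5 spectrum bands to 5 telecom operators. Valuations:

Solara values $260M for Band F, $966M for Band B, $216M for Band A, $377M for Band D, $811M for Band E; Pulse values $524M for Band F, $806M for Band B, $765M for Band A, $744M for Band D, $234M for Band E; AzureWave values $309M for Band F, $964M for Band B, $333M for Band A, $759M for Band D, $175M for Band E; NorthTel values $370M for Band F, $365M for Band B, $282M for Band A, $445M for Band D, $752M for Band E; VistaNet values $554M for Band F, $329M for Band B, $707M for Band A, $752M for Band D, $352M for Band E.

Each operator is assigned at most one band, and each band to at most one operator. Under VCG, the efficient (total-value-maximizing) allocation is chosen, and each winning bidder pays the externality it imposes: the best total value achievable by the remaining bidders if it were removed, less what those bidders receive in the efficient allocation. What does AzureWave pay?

AzureWave pays $198M.

Efficient allocation: Solara→Band B ($966M), Pulse→Band A ($765M), AzureWave→Band D ($759M), NorthTel→Band E ($752M), VistaNet→Band F ($554M); total welfare W = $3796M.
AzureWave receives Band D at value $759M, so the others get W − 759 = $3037M.
Without AzureWave: best allocation of the remaining 4 bidders over all 5 bands is Solara→Band B ($966M), Pulse→Band A ($765M), NorthTel→Band E ($752M), VistaNet→Band D ($752M), total $3235M.
VCG payment = (others' best without AzureWave) − (others' welfare with AzureWave) = 3235 − 3037 = $198M.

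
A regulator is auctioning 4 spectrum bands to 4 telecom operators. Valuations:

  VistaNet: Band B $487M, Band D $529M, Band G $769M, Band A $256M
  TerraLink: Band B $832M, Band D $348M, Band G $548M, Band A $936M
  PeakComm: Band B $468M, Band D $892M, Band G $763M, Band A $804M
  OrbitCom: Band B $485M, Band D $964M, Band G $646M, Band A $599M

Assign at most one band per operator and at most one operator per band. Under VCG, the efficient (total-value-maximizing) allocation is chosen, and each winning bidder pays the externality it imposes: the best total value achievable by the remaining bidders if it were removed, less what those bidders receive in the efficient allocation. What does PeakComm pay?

Efficient allocation: VistaNet→Band G ($769M), TerraLink→Band B ($832M), PeakComm→Band A ($804M), OrbitCom→Band D ($964M); total welfare W = $3369M.
PeakComm receives Band A at value $804M, so the others get W − 804 = $2565M.
Without PeakComm: best allocation of the remaining 3 bidders over all 4 bands is VistaNet→Band G ($769M), TerraLink→Band A ($936M), OrbitCom→Band D ($964M), total $2669M.
VCG payment = (others' best without PeakComm) − (others' welfare with PeakComm) = 2669 − 2565 = $104M.

PeakComm pays $104M.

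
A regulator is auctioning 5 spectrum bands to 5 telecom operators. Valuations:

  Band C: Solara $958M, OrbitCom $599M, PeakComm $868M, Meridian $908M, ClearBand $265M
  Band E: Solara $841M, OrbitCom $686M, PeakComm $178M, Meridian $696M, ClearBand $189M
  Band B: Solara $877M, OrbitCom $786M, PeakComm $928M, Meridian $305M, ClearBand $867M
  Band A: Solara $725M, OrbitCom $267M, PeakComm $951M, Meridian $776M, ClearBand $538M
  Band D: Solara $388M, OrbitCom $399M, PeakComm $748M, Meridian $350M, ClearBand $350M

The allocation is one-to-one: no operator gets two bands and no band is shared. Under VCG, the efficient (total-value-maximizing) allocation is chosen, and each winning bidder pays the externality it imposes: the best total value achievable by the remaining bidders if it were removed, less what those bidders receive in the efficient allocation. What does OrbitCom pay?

OrbitCom pays $218M.

Efficient allocation: Solara→Band C ($958M), OrbitCom→Band E ($686M), PeakComm→Band D ($748M), Meridian→Band A ($776M), ClearBand→Band B ($867M); total welfare W = $4035M.
OrbitCom receives Band E at value $686M, so the others get W − 686 = $3349M.
Without OrbitCom: best allocation of the remaining 4 bidders over all 5 bands is Solara→Band E ($841M), PeakComm→Band A ($951M), Meridian→Band C ($908M), ClearBand→Band B ($867M), total $3567M.
VCG payment = (others' best without OrbitCom) − (others' welfare with OrbitCom) = 3567 − 3349 = $218M.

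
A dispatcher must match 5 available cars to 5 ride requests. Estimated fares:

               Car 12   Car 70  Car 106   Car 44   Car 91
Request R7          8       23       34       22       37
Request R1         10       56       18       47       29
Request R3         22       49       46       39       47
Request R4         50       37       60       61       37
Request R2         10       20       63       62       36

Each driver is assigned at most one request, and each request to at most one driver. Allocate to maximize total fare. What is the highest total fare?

Max total: $251

This is a one-to-one assignment (maximum-weight bipartite matching).
Optimal: Car 12→Request R4 ($50), Car 70→Request R1 ($56), Car 106→Request R3 ($46), Car 44→Request R2 ($62), Car 91→Request R7 ($37) — total 50+56+46+62+37 = $251.
Row-greedy (each driver in turn takes its best remaining request) gives $245, worse by 6.
Next-best assignment: Car 12→Request R4, Car 70→Request R1, Car 106→Request R7, Car 44→Request R2, Car 91→Request R3 = $249.
Swapping Car 70↔Car 106 (Car 70→Request R3 $49, Car 106→Request R1 $18) loses 35.
Every other assignment is strictly worse.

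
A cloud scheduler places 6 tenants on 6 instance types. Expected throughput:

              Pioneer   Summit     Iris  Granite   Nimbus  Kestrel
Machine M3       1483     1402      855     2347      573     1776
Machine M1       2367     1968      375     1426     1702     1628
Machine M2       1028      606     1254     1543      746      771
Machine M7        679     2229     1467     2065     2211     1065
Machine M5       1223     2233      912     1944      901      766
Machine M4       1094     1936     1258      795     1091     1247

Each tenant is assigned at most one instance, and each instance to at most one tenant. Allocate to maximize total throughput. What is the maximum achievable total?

Maximum total: 11659 ops/s

Treat this as an assignment problem: match each tenant to one instance.
Optimal: Pioneer→Machine M1 (2367 ops/s), Summit→Machine M5 (2233 ops/s), Iris→Machine M2 (1254 ops/s), Granite→Machine M3 (2347 ops/s), Nimbus→Machine M7 (2211 ops/s), Kestrel→Machine M4 (1247 ops/s) — total 2367+2233+1254+2347+2211+1247 = 11659 ops/s.
Swapping Granite↔Iris (Granite→Machine M2 1543 ops/s, Iris→Machine M3 855 ops/s) loses 1203.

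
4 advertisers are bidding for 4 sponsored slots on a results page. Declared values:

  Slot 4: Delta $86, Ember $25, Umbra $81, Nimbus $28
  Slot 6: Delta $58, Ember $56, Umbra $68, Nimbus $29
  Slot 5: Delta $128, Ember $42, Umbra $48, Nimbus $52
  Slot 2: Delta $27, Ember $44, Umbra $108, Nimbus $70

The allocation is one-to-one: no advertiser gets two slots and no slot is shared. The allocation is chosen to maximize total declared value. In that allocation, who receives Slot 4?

Umbra receives Slot 4.

Optimal: Delta→Slot 5 ($128), Ember→Slot 6 ($56), Umbra→Slot 4 ($81), Nimbus→Slot 2 ($70) — total 128+56+81+70 = $335.
Column-greedy (each slot in turn goes to its best remaining advertiser) gives $250, worse by 85.
Next-best assignment: Delta→Slot 5, Ember→Slot 6, Umbra→Slot 2, Nimbus→Slot 4 = $320.
Swapping Delta↔Umbra (Delta→Slot 4 $86, Umbra→Slot 5 $48) loses 75.
Every other assignment is strictly worse.
Umbra's own top slot is Slot 2 ($108), but forcing Umbra→Slot 2 and reassigning the rest optimally gives only $320 — worse by 15.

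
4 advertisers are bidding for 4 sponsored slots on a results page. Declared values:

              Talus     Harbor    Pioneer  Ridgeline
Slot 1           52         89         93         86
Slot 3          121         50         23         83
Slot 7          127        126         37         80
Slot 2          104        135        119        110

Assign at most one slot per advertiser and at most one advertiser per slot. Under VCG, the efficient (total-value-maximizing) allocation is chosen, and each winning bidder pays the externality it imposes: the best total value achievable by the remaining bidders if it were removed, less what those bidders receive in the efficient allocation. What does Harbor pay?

Efficient allocation: Talus→Slot 3 ($121), Harbor→Slot 7 ($126), Pioneer→Slot 2 ($119), Ridgeline→Slot 1 ($86); total welfare W = $452.
Harbor receives Slot 7 at value $126, so the others get W − 126 = $326.
Without Harbor: best allocation of the remaining 3 bidders over all 4 slots is Talus→Slot 7 ($127), Pioneer→Slot 2 ($119), Ridgeline→Slot 1 ($86), total $332.
VCG payment = (others' best without Harbor) − (others' welfare with Harbor) = 332 − 326 = $6.

Harbor pays $6.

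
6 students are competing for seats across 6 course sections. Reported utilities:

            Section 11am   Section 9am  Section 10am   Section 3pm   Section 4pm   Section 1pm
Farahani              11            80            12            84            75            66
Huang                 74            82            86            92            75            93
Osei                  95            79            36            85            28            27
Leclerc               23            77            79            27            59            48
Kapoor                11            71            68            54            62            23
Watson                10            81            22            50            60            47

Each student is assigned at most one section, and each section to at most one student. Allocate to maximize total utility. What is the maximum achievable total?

Maximum total: 494 points

This is the linear assignment problem.
Optimal: Farahani→Section 3pm (84 points), Huang→Section 1pm (93 points), Osei→Section 11am (95 points), Leclerc→Section 10am (79 points), Kapoor→Section 4pm (62 points), Watson→Section 9am (81 points) — total 84+93+95+79+62+81 = 494 points.
Column-greedy (each section in turn goes to its best remaining student) gives 449 points, worse by 45.
Next-best assignment: Farahani→Section 3pm, Huang→Section 1pm, Osei→Section 11am, Leclerc→Section 10am, Kapoor→Section 9am, Watson→Section 4pm = 482 points.
Checked against all permutations: 494 points is optimal.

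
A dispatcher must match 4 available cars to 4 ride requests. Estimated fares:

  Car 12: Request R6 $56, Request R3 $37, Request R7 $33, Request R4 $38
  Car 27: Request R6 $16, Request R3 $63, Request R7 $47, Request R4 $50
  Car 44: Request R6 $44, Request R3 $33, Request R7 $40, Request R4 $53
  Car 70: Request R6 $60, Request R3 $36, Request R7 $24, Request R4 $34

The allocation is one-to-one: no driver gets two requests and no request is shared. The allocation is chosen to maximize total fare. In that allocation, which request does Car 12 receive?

Car 12 receives Request R7.

Treat this as an assignment problem: match each driver to one request.
Optimal: Car 12→Request R7 ($33), Car 27→Request R3 ($63), Car 44→Request R4 ($53), Car 70→Request R6 ($60) — total 33+63+53+60 = $209.
Column-greedy (each request in turn goes to its best remaining driver) gives $201, worse by 8.
Next-best assignment: Car 12→Request R4, Car 27→Request R3, Car 44→Request R7, Car 70→Request R6 = $201.
Car 12's own top request is Request R6 ($56), but forcing Car 12→Request R6 and reassigning the rest optimally gives only $196 — worse by 13.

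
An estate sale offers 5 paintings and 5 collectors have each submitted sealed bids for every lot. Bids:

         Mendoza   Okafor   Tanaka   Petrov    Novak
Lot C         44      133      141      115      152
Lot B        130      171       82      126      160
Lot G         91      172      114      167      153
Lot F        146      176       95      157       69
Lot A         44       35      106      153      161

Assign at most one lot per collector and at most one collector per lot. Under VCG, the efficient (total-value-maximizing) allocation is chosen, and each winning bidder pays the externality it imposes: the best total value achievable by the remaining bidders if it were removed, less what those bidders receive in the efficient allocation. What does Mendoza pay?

Efficient allocation: Mendoza→Lot F ($146), Okafor→Lot B ($171), Tanaka→Lot C ($141), Petrov→Lot G ($167), Novak→Lot A ($161); total welfare W = $786.
Mendoza receives Lot F at value $146, so the others get W − 146 = $640.
Without Mendoza: best allocation of the remaining 4 bidders over all 5 lots is Okafor→Lot F ($176), Tanaka→Lot C ($141), Petrov→Lot G ($167), Novak→Lot A ($161), total $645.
VCG payment = (others' best without Mendoza) − (others' welfare with Mendoza) = 645 − 640 = $5.

Mendoza pays $5.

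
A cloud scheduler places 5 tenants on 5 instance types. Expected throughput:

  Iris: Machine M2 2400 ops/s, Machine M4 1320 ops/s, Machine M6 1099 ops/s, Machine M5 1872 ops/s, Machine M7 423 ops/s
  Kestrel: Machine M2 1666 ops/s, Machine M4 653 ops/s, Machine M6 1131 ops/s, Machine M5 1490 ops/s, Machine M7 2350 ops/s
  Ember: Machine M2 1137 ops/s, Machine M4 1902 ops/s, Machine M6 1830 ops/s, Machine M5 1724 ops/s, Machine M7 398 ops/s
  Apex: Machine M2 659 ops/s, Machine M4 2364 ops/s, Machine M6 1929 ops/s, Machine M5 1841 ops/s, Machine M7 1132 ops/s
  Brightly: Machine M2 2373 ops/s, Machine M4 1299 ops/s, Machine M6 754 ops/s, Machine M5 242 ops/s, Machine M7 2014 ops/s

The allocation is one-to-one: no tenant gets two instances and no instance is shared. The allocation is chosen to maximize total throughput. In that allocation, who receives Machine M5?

Iris receives Machine M5.

Optimal: Iris→Machine M5 (1872 ops/s), Kestrel→Machine M7 (2350 ops/s), Ember→Machine M6 (1830 ops/s), Apex→Machine M4 (2364 ops/s), Brightly→Machine M2 (2373 ops/s) — total 1872+2350+1830+2364+2373 = 10789 ops/s.
Max-entry greedy (repeatedly take the single best remaining cell) gives 9186 ops/s, worse by 1603.
Swapping Apex↔Ember (Apex→Machine M6 1929 ops/s, Ember→Machine M4 1902 ops/s) loses 363.
Iris's own top instance is Machine M2 (2400 ops/s), but forcing Iris→Machine M2 and reassigning the rest optimally gives only 10098 ops/s — worse by 691.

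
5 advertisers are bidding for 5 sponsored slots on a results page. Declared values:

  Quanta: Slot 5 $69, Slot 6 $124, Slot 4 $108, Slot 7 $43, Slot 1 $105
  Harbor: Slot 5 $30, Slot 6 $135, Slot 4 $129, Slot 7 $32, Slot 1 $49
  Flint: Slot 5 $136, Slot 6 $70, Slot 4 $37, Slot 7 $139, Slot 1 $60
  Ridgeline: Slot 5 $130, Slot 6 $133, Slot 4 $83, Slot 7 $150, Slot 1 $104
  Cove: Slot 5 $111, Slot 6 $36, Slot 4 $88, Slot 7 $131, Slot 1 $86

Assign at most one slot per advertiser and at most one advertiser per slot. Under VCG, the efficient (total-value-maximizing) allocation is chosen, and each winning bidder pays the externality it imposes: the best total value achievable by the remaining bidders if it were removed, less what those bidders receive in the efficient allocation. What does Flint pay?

Flint pays $16.

Efficient allocation: Quanta→Slot 1 ($105), Harbor→Slot 4 ($129), Flint→Slot 5 ($136), Ridgeline→Slot 6 ($133), Cove→Slot 7 ($131); total welfare W = $634.
Flint receives Slot 5 at value $136, so the others get W − 136 = $498.
Without Flint: best allocation of the remaining 4 bidders over all 5 slots is Quanta→Slot 6 ($124), Harbor→Slot 4 ($129), Ridgeline→Slot 5 ($130), Cove→Slot 7 ($131), total $514.
VCG payment = (others' best without Flint) − (others' welfare with Flint) = 514 − 498 = $16.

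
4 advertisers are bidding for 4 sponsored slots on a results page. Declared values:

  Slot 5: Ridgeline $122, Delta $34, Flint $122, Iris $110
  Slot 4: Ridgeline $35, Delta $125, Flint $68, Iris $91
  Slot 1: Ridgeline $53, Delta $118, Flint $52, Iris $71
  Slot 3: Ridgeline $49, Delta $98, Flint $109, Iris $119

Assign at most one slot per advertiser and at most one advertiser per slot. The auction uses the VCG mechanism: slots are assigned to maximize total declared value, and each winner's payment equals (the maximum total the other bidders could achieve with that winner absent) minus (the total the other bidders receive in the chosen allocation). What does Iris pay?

Iris pays $7.

Efficient allocation: Ridgeline→Slot 5 ($122), Delta→Slot 1 ($118), Flint→Slot 3 ($109), Iris→Slot 4 ($91); total welfare W = $440.
Iris receives Slot 4 at value $91, so the others get W − 91 = $349.
Without Iris: best allocation of the remaining 3 bidders over all 4 slots is Ridgeline→Slot 5 ($122), Delta→Slot 4 ($125), Flint→Slot 3 ($109), total $356.
VCG payment = (others' best without Iris) − (others' welfare with Iris) = 356 − 349 = $7.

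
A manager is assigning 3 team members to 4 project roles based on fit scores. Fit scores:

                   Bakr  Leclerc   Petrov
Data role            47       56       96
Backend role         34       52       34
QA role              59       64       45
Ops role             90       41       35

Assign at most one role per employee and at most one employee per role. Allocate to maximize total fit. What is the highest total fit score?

Max total: 250 pts

This is the linear assignment problem.
Optimal: Bakr→Ops role (90 pts), Leclerc→QA role (64 pts), Petrov→Data role (96 pts) — total 90+64+96 = 250 pts.
Column-greedy (each role in turn goes to its best remaining employee) gives 207 pts, worse by 43.
Swapping Petrov↔Leclerc (Petrov→QA role 45 pts, Leclerc→Data role 56 pts) loses 59.
Every other assignment is strictly worse.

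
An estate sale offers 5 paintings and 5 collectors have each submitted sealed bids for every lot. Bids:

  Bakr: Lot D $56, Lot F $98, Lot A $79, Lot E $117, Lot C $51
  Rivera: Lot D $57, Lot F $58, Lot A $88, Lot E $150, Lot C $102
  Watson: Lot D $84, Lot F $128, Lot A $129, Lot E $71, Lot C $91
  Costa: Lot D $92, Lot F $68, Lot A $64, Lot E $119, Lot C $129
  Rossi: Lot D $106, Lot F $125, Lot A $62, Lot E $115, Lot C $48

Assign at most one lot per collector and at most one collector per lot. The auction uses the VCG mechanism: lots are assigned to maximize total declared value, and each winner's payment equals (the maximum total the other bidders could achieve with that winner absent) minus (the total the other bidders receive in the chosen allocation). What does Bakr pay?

Bakr pays $19.

Efficient allocation: Bakr→Lot F ($98), Rivera→Lot E ($150), Watson→Lot A ($129), Costa→Lot C ($129), Rossi→Lot D ($106); total welfare W = $612.
Bakr receives Lot F at value $98, so the others get W − 98 = $514.
Without Bakr: best allocation of the remaining 4 bidders over all 5 lots is Rivera→Lot E ($150), Watson→Lot A ($129), Costa→Lot C ($129), Rossi→Lot F ($125), total $533.
VCG payment = (others' best without Bakr) − (others' welfare with Bakr) = 533 − 514 = $19.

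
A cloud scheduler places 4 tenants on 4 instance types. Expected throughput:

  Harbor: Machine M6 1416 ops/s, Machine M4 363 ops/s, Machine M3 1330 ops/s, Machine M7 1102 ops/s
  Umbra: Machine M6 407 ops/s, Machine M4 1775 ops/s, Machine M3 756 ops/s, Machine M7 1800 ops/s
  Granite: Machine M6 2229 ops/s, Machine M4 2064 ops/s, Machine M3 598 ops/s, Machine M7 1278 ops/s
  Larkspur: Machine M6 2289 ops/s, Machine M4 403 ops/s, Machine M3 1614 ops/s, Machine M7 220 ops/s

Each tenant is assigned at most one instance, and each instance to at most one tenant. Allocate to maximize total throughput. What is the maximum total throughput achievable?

Maximum total: 7483 ops/s

Optimal: Harbor→Machine M3 (1330 ops/s), Umbra→Machine M7 (1800 ops/s), Granite→Machine M4 (2064 ops/s), Larkspur→Machine M6 (2289 ops/s) — total 1330+1800+2064+2289 = 7483 ops/s.
Row-greedy (each tenant in turn takes its best remaining instance) gives 6894 ops/s, worse by 589.
Next-best assignment: Harbor→Machine M6, Umbra→Machine M7, Granite→Machine M4, Larkspur→Machine M3 = 6894 ops/s.
Checked against all permutations: 7483 ops/s is optimal.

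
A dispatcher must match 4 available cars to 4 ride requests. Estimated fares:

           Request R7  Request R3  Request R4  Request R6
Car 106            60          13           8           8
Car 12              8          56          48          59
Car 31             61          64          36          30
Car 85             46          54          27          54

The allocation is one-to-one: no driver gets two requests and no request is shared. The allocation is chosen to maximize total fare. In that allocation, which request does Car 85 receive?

This is a one-to-one assignment (maximum-weight bipartite matching).
Optimal: Car 106→Request R7 ($60), Car 12→Request R4 ($48), Car 31→Request R3 ($64), Car 85→Request R6 ($54) — total 60+48+64+54 = $226.
Column-greedy (each request in turn goes to its best remaining driver) gives $152, worse by 74.
Car 85's own top request is Request R3 ($54), but forcing Car 85→Request R3 and reassigning the rest optimally gives only $209 — worse by 17.

Car 85 receives Request R6.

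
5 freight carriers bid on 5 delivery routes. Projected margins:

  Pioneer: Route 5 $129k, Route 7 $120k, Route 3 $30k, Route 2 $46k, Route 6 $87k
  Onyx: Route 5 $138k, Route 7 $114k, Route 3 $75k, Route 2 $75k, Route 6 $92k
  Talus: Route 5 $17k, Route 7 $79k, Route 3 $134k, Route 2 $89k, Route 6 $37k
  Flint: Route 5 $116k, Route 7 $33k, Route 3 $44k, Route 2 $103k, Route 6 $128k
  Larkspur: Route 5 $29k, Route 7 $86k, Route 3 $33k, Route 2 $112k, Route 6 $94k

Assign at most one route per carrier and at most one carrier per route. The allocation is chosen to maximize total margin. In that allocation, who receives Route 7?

Optimal: Pioneer→Route 7 ($120k), Onyx→Route 5 ($138k), Talus→Route 3 ($134k), Flint→Route 6 ($128k), Larkspur→Route 2 ($112k) — total 120+138+134+128+112 = $632k.
Row-greedy (each carrier in turn takes its best remaining route) gives $617k, worse by 15.
Pioneer's own top route is Route 5 ($129k), but forcing Pioneer→Route 5 and reassigning the rest optimally gives only $617k — worse by 15.

Pioneer receives Route 7.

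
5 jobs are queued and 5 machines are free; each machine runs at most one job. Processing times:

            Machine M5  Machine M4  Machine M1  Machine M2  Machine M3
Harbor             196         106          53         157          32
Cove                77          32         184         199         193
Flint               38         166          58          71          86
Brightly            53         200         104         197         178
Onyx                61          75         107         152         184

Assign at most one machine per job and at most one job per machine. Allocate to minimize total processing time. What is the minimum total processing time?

Minimum total: 295 min

Optimal: Harbor→Machine M3 (32 min), Cove→Machine M4 (32 min), Flint→Machine M2 (71 min), Brightly→Machine M5 (53 min), Onyx→Machine M1 (107 min) — total 32+32+71+53+107 = 295 min.
Min-entry greedy (repeatedly take the single cheapest remaining cell) gives 358 min, worse by 63.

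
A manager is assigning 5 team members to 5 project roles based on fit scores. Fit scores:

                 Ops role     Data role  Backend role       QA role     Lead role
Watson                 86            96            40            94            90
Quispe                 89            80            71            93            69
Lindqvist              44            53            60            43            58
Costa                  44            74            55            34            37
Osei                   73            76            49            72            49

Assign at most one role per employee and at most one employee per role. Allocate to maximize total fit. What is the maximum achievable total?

Max total: 390 pts

Optimal: Watson→Lead role (90 pts), Quispe→QA role (93 pts), Lindqvist→Backend role (60 pts), Costa→Data role (74 pts), Osei→Ops role (73 pts) — total 90+93+60+74+73 = 390 pts.
Next-best assignment: Watson→Lead role, Quispe→Ops role, Lindqvist→Backend role, Costa→Data role, Osei→QA role = 385 pts.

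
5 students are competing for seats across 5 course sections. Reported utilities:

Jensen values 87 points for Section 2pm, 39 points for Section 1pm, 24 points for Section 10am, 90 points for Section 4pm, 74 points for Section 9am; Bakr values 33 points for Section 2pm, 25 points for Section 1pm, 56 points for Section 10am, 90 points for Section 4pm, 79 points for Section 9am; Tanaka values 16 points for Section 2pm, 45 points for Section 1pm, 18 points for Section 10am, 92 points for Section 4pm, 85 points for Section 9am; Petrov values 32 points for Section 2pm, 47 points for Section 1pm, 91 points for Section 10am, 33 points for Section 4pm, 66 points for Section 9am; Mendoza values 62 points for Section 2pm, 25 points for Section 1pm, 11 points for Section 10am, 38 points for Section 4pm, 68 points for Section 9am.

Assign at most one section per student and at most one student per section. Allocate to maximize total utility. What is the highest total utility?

Treat this as an assignment problem: match each student to one section.
Optimal: Jensen→Section 2pm (87 points), Bakr→Section 4pm (90 points), Tanaka→Section 1pm (45 points), Petrov→Section 10am (91 points), Mendoza→Section 9am (68 points) — total 87+90+45+91+68 = 381 points.
Column-greedy (each section in turn goes to its best remaining student) gives 350 points, worse by 31.

Max total: 381 points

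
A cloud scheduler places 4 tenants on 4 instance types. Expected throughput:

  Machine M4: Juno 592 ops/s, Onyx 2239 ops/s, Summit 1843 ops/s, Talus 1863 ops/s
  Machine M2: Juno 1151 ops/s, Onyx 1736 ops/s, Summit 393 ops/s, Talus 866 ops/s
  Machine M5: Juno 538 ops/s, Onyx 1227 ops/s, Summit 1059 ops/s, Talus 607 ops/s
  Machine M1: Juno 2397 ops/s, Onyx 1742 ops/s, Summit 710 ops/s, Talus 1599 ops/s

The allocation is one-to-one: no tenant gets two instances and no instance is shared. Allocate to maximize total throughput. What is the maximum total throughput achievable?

Optimal: Juno→Machine M1 (2397 ops/s), Onyx→Machine M2 (1736 ops/s), Summit→Machine M5 (1059 ops/s), Talus→Machine M4 (1863 ops/s) — total 2397+1736+1059+1863 = 7055 ops/s.
Column-greedy (each instance in turn goes to its best remaining tenant) gives 6048 ops/s, worse by 1007.
Swapping Juno↔Talus (Juno→Machine M4 592 ops/s, Talus→Machine M1 1599 ops/s) loses 2069.

Max total: 7055 ops/s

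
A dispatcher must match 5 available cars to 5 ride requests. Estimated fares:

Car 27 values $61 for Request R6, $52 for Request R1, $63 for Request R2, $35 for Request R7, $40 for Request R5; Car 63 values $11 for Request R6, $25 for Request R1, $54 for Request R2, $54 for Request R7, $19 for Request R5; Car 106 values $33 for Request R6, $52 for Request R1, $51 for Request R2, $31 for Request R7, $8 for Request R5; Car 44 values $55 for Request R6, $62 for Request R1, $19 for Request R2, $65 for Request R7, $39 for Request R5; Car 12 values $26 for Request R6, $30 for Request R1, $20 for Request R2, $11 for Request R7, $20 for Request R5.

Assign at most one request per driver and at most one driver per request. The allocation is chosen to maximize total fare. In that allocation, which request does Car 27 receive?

This is a one-to-one assignment (maximum-weight bipartite matching).
Optimal: Car 27→Request R6 ($61), Car 63→Request R2 ($54), Car 106→Request R1 ($52), Car 44→Request R7 ($65), Car 12→Request R5 ($20) — total 61+54+52+65+20 = $252.
Max-entry greedy (repeatedly take the single best remaining cell) gives $225, worse by 27.
Swapping Car 63↔Car 27 (Car 63→Request R6 $11, Car 27→Request R2 $63) loses 41.
Car 27's own top request is Request R2 ($63), but forcing Car 27→Request R2 and reassigning the rest optimally gives only $244 — worse by 8.

Car 27 receives Request R6.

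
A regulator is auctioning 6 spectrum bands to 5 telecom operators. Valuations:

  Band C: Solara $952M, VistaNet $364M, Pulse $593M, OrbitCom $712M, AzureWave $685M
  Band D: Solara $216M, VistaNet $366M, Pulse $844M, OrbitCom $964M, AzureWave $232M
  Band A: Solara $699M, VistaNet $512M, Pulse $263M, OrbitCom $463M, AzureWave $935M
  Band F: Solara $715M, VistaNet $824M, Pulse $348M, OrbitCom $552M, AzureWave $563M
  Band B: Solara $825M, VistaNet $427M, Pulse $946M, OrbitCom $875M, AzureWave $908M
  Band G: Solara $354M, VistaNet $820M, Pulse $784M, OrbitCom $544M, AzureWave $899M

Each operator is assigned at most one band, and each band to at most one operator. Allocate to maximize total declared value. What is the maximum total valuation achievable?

Maximum total: $4621M

This is a one-to-one assignment (maximum-weight bipartite matching).
Optimal: Solara→Band C ($952M), VistaNet→Band F ($824M), Pulse→Band B ($946M), OrbitCom→Band D ($964M), AzureWave→Band A ($935M) — total 952+824+946+964+935 = $4621M.
Next-best assignment: Solara→Band C, VistaNet→Band G, Pulse→Band B, OrbitCom→Band D, AzureWave→Band A = $4617M.
Swapping VistaNet↔Pulse (VistaNet→Band B $427M, Pulse→Band F $348M) loses 995.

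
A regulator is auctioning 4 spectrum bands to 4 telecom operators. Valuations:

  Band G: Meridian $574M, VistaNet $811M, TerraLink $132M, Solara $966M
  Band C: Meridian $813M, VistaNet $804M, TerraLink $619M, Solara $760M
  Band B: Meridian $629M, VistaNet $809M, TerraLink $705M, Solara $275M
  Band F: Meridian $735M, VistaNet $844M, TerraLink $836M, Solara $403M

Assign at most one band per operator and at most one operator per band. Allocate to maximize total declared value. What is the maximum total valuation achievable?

Optimal: Meridian→Band C ($813M), VistaNet→Band B ($809M), TerraLink→Band F ($836M), Solara→Band G ($966M) — total 813+809+836+966 = $3424M.
Max-entry greedy (repeatedly take the single best remaining cell) gives $3328M, worse by 96.
Swapping Solara↔VistaNet (Solara→Band B $275M, VistaNet→Band G $811M) loses 689.
No other one-to-one assignment exceeds $3424M.

Maximum total: $3424M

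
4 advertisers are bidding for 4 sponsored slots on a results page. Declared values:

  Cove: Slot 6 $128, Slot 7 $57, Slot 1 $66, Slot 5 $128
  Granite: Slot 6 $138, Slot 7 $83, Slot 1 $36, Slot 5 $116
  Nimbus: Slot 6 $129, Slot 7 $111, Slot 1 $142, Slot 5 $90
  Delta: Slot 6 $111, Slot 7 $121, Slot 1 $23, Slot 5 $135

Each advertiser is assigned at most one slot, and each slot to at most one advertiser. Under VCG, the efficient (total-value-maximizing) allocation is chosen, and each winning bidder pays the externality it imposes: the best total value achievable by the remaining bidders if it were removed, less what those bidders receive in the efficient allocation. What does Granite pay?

Granite pays $14.

Efficient allocation: Cove→Slot 5 ($128), Granite→Slot 6 ($138), Nimbus→Slot 1 ($142), Delta→Slot 7 ($121); total welfare W = $529.
Granite receives Slot 6 at value $138, so the others get W − 138 = $391.
Without Granite: best allocation of the remaining 3 bidders over all 4 slots is Cove→Slot 6 ($128), Nimbus→Slot 1 ($142), Delta→Slot 5 ($135), total $405.
VCG payment = (others' best without Granite) − (others' welfare with Granite) = 405 − 391 = $14.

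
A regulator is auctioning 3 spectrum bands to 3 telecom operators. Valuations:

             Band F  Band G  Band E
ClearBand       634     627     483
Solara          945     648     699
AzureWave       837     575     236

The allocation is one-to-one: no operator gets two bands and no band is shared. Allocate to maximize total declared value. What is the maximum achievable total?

Optimal: ClearBand→Band G ($627M), Solara→Band E ($699M), AzureWave→Band F ($837M) — total 627+699+837 = $2163M.
Row-greedy (each operator in turn takes its best remaining band) gives $1908M, worse by 255.
Swapping ClearBand↔AzureWave (ClearBand→Band F $634M, AzureWave→Band G $575M) loses 255.

Max total: $2163M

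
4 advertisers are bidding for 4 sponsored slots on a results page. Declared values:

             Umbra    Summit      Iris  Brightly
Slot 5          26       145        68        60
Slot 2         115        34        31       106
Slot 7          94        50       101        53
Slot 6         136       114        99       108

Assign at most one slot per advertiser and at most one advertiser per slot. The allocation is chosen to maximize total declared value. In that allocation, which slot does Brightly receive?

Optimal: Umbra→Slot 6 ($136), Summit→Slot 5 ($145), Iris→Slot 7 ($101), Brightly→Slot 2 ($106) — total 136+145+101+106 = $488.
Column-greedy (each slot in turn goes to its best remaining advertiser) gives $469, worse by 19.
Next-best assignment: Umbra→Slot 2, Summit→Slot 5, Iris→Slot 7, Brightly→Slot 6 = $469.
Brightly's own top slot is Slot 6 ($108), but forcing Brightly→Slot 6 and reassigning the rest optimally gives only $469 — worse by 19.

Brightly receives Slot 2.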